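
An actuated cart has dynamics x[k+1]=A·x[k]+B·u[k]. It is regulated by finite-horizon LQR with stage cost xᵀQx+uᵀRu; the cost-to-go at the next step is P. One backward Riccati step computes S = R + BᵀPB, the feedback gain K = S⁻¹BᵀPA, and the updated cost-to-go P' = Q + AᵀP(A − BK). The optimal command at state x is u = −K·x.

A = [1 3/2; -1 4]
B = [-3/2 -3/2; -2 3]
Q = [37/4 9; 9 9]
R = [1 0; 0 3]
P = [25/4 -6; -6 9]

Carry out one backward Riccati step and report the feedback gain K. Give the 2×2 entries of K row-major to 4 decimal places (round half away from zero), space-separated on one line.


BᵀP = [2.6250 -9.0000; -27.3750 36.0000]
S = R + BᵀPB = [1 0; 0 3] + [14.0625 -30.9375; -30.9375 149.0625] = [15.0625 -30.9375; -30.9375 152.0625]
BᵀPA = [11.6250 -32.0625; -63.3750 102.9375]
K = S⁻¹·BᵀPA = [-0.1447 -1.2682; -0.4462 0.4189]
A−BK = [0.1136 0.2261; 0.0492 0.2069]
AᵀP(A−BK) = [0.6536 -0.3329; -0.3329 2.2782]
P' = Q + AᵀP(A−BK) = [9.9036 8.6671; 8.6671 11.2782]
tr(P') = 21.1818

-0.1447 -1.2682 -0.4462 0.4189


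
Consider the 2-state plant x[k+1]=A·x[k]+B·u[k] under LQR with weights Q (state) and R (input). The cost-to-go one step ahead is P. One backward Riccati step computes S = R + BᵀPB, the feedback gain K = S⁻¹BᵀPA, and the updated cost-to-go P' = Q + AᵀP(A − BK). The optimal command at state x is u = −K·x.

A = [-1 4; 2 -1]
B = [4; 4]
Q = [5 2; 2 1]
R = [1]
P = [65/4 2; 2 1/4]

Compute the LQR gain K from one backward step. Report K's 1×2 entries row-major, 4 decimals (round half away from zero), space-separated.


-0.1672 0.8602

BᵀP = [73.0000 9.0000]
S = R + BᵀPB = [1] + [328.0000] = [329.0000]
BᵀPA = [-55.0000 283.0000]
K = S⁻¹·BᵀPA = [-0.1672 0.8602]
A−BK = [-0.3313 0.5593; 2.6687 -4.4407]
AᵀP(A−BK) = [0.0555 -0.1900; -0.1900 0.8184]
P' = Q + AᵀP(A−BK) = [5.0555 1.8100; 1.8100 1.8184]
tr(P') = 6.8739


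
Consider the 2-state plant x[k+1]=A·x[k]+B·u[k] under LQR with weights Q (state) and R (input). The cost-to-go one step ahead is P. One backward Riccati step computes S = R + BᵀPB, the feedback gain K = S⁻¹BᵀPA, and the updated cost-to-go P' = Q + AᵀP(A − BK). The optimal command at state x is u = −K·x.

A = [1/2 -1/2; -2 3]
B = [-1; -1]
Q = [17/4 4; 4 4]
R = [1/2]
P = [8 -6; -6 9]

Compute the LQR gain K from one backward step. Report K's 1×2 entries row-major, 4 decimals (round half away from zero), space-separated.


BᵀP = [-2.0000 -3.0000]
S = R + BᵀPB = [1/2] + [5.0000] = [5.5000]
BᵀPA = [5.0000 -8.0000]
K = S⁻¹·BᵀPA = [0.9091 -1.4545]
A−BK = [1.4091 -1.9545; -1.0909 1.5455]
AᵀP(A−BK) = [45.4545 -63.7273; -63.7273 89.3636]
P' = Q + AᵀP(A−BK) = [49.7045 -59.7273; -59.7273 93.3636]
tr(P') = 143.0682

0.9091 -1.4545


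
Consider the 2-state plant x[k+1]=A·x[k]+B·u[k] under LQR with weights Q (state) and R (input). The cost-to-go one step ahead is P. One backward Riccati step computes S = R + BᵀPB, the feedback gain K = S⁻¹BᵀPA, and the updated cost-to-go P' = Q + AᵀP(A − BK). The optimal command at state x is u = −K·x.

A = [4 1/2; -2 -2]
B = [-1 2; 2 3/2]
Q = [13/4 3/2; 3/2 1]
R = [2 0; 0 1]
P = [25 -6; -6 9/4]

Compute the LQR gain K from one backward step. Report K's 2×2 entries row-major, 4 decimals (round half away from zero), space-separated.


-1.5823 -0.7013 1.2715 -0.0443

BᵀP = [-37.0000 10.5000; 41.0000 -8.6250]
S = R + BᵀPB = [2 0; 0 1] + [58.0000 -58.2500; -58.2500 69.0625] = [60.0000 -58.2500; -58.2500 70.0625]
BᵀPA = [-169.0000 -39.5000; 181.2500 37.7500]
K = S⁻¹·BᵀPA = [-1.5823 -0.7013; 1.2715 -0.0443]
A−BK = [-0.1252 -0.1128; -0.7426 -0.5310]
AᵀP(A−BK) = [7.1409 2.5019; 2.5019 1.2194]
P' = Q + AᵀP(A−BK) = [10.3909 4.0019; 4.0019 2.2194]
tr(P') = 12.6102


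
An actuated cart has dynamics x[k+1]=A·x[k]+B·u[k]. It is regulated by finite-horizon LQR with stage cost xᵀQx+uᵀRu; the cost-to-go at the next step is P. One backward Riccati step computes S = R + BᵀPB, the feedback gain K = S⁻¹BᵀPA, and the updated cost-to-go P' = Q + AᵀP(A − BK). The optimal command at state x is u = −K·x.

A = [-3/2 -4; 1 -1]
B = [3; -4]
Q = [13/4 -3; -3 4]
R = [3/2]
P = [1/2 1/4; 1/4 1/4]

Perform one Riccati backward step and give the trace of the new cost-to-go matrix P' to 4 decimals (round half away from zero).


17.1094

BᵀP = [0.5000 -0.2500]
S = R + BᵀPB = [3/2] + [2.5000] = [4.0000]
BᵀPA = [-1.0000 -1.7500]
K = S⁻¹·BᵀPA = [-0.2500 -0.4375]
A−BK = [-0.7500 -2.6875; 0.0000 -2.7500]
AᵀP(A−BK) = [0.3750 1.6875; 1.6875 9.4844]
P' = Q + AᵀP(A−BK) = [3.6250 -1.3125; -1.3125 13.4844]
tr(P') = 17.1094


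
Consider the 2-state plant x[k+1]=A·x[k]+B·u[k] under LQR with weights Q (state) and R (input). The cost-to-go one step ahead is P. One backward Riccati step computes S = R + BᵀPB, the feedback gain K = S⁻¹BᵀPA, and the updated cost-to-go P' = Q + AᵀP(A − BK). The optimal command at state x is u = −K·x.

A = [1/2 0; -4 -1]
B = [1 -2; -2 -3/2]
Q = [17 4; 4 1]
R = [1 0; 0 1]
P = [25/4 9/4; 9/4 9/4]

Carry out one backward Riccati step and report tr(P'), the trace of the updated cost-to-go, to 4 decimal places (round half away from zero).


BᵀP = [1.7500 -2.2500; -15.8750 -7.8750]
S = R + BᵀPB = [1 0; 0 1] + [6.2500 -0.1250; -0.1250 43.5625] = [7.2500 -0.1250; -0.1250 44.5625]
BᵀPA = [9.8750 2.2500; 23.5625 7.8750]
K = S⁻¹·BᵀPA = [1.3713 0.3134; 0.5326 0.1776]
A−BK = [0.1939 0.0418; -0.4586 -0.1068]
AᵀP(A−BK) = [2.4720 0.5955; 0.5955 0.1463]
P' = Q + AᵀP(A−BK) = [19.4720 4.5955; 4.5955 1.1463]
tr(P') = 20.6183

20.6183


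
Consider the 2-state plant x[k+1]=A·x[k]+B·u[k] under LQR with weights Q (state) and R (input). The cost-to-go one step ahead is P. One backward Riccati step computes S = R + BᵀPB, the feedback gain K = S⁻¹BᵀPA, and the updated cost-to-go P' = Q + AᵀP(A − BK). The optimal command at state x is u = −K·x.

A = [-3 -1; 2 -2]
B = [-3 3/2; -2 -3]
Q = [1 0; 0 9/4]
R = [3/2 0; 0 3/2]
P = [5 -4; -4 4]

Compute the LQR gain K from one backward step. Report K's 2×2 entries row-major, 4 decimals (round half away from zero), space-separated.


BᵀP = [-7.0000 4.0000; 19.5000 -18.0000]
S = R + BᵀPB = [3/2 0; 0 3/2] + [13.0000 -22.5000; -22.5000 83.2500] = [14.5000 -22.5000; -22.5000 84.7500]
BᵀPA = [29.0000 -1.0000; -94.5000 16.5000]
K = S⁻¹·BᵀPA = [0.4587 0.3965; -0.9933 0.2999]
A−BK = [-0.1339 -0.2605; -0.0623 -0.3072]
AᵀP(A−BK) = [1.8339 -0.1526; -0.1526 0.4473]
P' = Q + AᵀP(A−BK) = [2.8339 -0.1526; -0.1526 2.6973]
tr(P') = 5.5313

0.4587 0.3965 -0.9933 0.2999


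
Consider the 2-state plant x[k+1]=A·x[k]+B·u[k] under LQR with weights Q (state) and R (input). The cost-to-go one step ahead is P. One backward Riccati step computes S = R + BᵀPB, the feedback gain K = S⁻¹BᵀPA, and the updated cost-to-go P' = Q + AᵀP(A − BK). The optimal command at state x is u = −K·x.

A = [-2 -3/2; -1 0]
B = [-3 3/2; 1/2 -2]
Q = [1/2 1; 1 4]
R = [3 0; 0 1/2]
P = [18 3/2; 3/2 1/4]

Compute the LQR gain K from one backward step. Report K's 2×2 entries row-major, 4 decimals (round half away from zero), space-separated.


0.5021 0.3143 -0.4254 -0.4134

BᵀP = [-53.2500 -4.3750; 24.0000 1.7500]
S = R + BᵀPB = [3 0; 0 1/2] + [157.5625 -71.1250; -71.1250 32.5000] = [160.5625 -71.1250; -71.1250 33.0000]
BᵀPA = [110.8750 79.8750; -49.7500 -36.0000]
K = S⁻¹·BᵀPA = [0.5021 0.3143; -0.4254 -0.4134]
A−BK = [0.1444 0.0631; -2.1018 -0.9840]
AᵀP(A−BK) = [1.4160 0.8304; 0.8304 0.5093]
P' = Q + AᵀP(A−BK) = [1.9160 1.8304; 1.8304 4.5093]
tr(P') = 6.4254


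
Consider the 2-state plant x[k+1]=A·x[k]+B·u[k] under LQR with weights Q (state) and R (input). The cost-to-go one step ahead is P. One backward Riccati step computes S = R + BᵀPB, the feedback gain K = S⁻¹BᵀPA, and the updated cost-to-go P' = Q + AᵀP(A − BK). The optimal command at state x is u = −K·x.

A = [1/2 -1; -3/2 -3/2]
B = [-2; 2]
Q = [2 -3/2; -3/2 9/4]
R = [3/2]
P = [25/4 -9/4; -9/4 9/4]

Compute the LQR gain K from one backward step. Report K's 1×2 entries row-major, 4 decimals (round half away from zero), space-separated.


-0.4112 0.0654

BᵀP = [-17.0000 9.0000]
S = R + BᵀPB = [3/2] + [52.0000] = [53.5000]
BᵀPA = [-22.0000 3.5000]
K = S⁻¹·BᵀPA = [-0.4112 0.0654]
A−BK = [-0.3224 -0.8692; -0.6776 -1.6308]
AᵀP(A−BK) = [0.9533 1.6893; 1.6893 4.3335]
P' = Q + AᵀP(A−BK) = [2.9533 0.1893; 0.1893 6.5835]
tr(P') = 9.5368


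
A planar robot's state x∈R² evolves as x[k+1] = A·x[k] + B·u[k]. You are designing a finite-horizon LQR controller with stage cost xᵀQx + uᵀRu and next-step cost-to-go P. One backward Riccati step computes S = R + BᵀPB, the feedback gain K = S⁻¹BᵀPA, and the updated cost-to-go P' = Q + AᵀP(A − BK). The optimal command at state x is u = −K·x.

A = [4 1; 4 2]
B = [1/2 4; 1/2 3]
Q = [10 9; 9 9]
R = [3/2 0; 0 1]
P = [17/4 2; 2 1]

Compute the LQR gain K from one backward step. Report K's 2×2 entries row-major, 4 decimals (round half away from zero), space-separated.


0.0993 0.0353 1.0660 0.3524

BᵀP = [3.1250 1.5000; 23.0000 11.0000]
S = R + BᵀPB = [3/2 0; 0 1] + [2.3125 17.0000; 17.0000 125.0000] = [3.8125 17.0000; 17.0000 126.0000]
BᵀPA = [18.5000 6.1250; 136.0000 45.0000]
K = S⁻¹·BᵀPA = [0.0993 0.0353; 1.0660 0.3524]
A−BK = [-0.3135 -0.4272; 0.7524 0.9252]
AᵀP(A−BK) = [1.1914 0.4233; 0.4233 0.1767]
P' = Q + AᵀP(A−BK) = [11.1914 9.4233; 9.4233 9.1767]
tr(P') = 20.3681


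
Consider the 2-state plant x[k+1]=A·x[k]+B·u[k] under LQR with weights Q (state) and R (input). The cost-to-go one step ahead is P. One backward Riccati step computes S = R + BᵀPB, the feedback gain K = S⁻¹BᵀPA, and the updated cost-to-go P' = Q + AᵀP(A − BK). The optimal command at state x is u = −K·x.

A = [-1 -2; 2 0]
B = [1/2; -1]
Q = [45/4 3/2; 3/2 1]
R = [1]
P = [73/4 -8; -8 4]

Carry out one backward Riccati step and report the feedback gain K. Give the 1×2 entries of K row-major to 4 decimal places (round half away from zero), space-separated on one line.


BᵀP = [17.1250 -8.0000]
S = R + BᵀPB = [1] + [16.5625] = [17.5625]
BᵀPA = [-33.1250 -34.2500]
K = S⁻¹·BᵀPA = [-1.8861 -1.9502]
A−BK = [-0.0569 -1.0249; 0.1139 -1.9502]
AᵀP(A−BK) = [3.7722 3.9004; 3.9004 6.2064]
P' = Q + AᵀP(A−BK) = [15.0222 5.4004; 5.4004 7.2064]
tr(P') = 22.2286

-1.8861 -1.9502


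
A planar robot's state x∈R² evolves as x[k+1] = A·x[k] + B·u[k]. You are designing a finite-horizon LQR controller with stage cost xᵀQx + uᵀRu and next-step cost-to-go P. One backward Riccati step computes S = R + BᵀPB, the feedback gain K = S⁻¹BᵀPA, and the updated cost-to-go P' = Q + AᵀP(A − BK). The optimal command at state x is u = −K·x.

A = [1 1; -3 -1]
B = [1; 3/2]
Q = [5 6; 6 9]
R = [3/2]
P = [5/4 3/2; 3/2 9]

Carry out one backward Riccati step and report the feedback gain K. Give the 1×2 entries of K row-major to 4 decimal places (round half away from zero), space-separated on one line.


BᵀP = [3.5000 15.0000]
S = R + BᵀPB = [3/2] + [26.0000] = [27.5000]
BᵀPA = [-41.5000 -11.5000]
K = S⁻¹·BᵀPA = [-1.5091 -0.4182]
A−BK = [2.5091 1.4182; -0.7364 -0.3727]
AᵀP(A−BK) = [10.6227 4.8955; 4.8955 2.4409]
P' = Q + AᵀP(A−BK) = [15.6227 10.8955; 10.8955 11.4409]
tr(P') = 27.0636

-1.5091 -0.4182


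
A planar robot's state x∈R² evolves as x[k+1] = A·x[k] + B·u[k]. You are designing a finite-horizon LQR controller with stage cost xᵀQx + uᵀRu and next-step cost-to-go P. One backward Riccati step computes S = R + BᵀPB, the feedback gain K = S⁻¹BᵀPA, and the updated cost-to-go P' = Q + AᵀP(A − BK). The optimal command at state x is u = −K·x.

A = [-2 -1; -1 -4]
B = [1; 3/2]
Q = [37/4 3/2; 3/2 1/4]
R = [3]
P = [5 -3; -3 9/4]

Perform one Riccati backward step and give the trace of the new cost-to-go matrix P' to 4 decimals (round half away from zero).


35.3000

BᵀP = [0.5000 0.3750]
S = R + BᵀPB = [3] + [1.0625] = [4.0625]
BᵀPA = [-1.3750 -2.0000]
K = S⁻¹·BᵀPA = [-0.3385 -0.4923]
A−BK = [-1.6615 -0.5077; -0.4923 -3.2615]
AᵀP(A−BK) = [9.7846 -8.6769; -8.6769 16.0154]
P' = Q + AᵀP(A−BK) = [19.0346 -7.1769; -7.1769 16.2654]
tr(P') = 35.3000


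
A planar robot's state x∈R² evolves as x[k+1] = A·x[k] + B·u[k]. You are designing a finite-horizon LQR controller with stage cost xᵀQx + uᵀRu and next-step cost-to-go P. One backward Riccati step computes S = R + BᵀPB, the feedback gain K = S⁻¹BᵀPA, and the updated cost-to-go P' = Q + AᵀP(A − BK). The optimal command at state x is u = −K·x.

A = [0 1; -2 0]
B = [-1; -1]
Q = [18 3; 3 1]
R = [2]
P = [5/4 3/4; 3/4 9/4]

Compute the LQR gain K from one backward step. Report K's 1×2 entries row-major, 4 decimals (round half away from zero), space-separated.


BᵀP = [-2.0000 -3.0000]
S = R + BᵀPB = [2] + [5.0000] = [7.0000]
BᵀPA = [6.0000 -2.0000]
K = S⁻¹·BᵀPA = [0.8571 -0.2857]
A−BK = [0.8571 0.7143; -1.1429 -0.2857]
AᵀP(A−BK) = [3.8571 0.2143; 0.2143 0.6786]
P' = Q + AᵀP(A−BK) = [21.8571 3.2143; 3.2143 1.6786]
tr(P') = 23.5357

0.8571 -0.2857


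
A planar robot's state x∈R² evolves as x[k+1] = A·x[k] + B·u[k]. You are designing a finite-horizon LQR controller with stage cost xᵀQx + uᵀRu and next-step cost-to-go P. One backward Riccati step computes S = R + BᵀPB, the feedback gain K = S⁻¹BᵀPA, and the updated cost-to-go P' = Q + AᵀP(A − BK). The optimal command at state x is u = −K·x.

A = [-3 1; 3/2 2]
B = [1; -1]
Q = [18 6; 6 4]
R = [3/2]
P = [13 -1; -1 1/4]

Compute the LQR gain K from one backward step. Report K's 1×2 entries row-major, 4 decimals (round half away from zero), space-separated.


BᵀP = [14.0000 -1.2500]
S = R + BᵀPB = [3/2] + [15.2500] = [16.7500]
BᵀPA = [-43.8750 11.5000]
K = S⁻¹·BᵀPA = [-2.6194 0.6866]
A−BK = [-0.3806 0.3134; -1.1194 2.6866]
AᵀP(A−BK) = [11.6362 -3.6269; -3.6269 2.1045]
P' = Q + AᵀP(A−BK) = [29.6362 2.3731; 2.3731 6.1045]
tr(P') = 35.7407

-2.6194 0.6866


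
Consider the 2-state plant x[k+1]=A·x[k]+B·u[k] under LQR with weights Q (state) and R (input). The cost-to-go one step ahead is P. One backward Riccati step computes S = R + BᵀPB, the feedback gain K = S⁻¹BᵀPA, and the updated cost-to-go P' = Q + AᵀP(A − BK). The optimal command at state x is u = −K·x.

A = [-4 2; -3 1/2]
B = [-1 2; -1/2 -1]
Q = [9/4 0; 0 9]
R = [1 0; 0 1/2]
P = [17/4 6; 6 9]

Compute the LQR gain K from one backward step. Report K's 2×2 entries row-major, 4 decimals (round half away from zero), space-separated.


4.2394 -1.3169 -0.8169 0.4930

BᵀP = [-7.2500 -10.5000; 2.5000 3.0000]
S = R + BᵀPB = [1 0; 0 1/2] + [12.5000 -4.0000; -4.0000 2.0000] = [13.5000 -4.0000; -4.0000 2.5000]
BᵀPA = [60.5000 -19.7500; -19.0000 6.5000]
K = S⁻¹·BᵀPA = [4.2394 -1.3169; -0.8169 0.4930]
A−BK = [1.8732 -0.3028; -1.6972 0.3345]
AᵀP(A−BK) = [20.9930 -6.4613; -6.4613 2.0370]
P' = Q + AᵀP(A−BK) = [23.2430 -6.4613; -6.4613 11.0370]
tr(P') = 34.2799


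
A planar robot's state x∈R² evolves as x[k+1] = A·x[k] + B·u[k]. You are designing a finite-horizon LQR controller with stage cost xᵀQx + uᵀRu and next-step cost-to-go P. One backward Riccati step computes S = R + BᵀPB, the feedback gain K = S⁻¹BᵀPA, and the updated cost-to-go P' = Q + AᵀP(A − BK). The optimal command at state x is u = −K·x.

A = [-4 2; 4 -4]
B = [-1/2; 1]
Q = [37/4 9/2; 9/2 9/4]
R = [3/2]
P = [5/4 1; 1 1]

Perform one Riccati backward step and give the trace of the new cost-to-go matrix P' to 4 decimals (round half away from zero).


BᵀP = [0.3750 0.5000]
S = R + BᵀPB = [3/2] + [0.3125] = [1.8125]
BᵀPA = [0.5000 -1.2500]
K = S⁻¹·BᵀPA = [0.2759 -0.6897]
A−BK = [-3.8621 1.6552; 3.7241 -3.3103]
AᵀP(A−BK) = [3.8621 -1.6552; -1.6552 4.1379]
P' = Q + AᵀP(A−BK) = [13.1121 2.8448; 2.8448 6.3879]
tr(P') = 19.5000

19.5000


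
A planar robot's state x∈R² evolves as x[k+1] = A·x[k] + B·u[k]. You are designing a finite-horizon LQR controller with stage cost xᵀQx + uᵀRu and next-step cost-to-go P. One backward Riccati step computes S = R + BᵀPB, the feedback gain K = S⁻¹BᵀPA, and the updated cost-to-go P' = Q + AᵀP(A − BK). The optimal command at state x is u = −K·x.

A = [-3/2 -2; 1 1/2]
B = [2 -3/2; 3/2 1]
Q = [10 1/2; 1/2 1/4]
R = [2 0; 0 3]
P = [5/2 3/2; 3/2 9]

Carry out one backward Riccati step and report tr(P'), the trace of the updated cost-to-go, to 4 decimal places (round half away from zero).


BᵀP = [7.2500 16.5000; -2.2500 6.7500]
S = R + BᵀPB = [2 0; 0 3] + [39.2500 5.6250; 5.6250 10.1250] = [41.2500 5.6250; 5.6250 13.1250]
BᵀPA = [5.6250 -6.2500; 10.1250 7.8750]
K = S⁻¹·BᵀPA = [0.0331 -0.2478; 0.7572 0.7062]
A−BK = [-0.4303 -0.4451; 0.1931 0.1655]
AᵀP(A−BK) = [2.2717 2.1186; 2.1186 2.1398]
P' = Q + AᵀP(A−BK) = [12.2717 2.6186; 2.6186 2.3898]
tr(P') = 14.6615

14.6615


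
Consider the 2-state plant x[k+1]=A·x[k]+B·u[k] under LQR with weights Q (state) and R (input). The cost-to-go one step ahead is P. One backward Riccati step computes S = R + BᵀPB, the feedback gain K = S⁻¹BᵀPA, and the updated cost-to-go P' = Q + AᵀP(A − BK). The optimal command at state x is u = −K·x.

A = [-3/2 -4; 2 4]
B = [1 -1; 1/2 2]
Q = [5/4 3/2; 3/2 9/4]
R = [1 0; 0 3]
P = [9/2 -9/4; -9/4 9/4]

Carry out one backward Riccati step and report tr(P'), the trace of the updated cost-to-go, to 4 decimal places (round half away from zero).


BᵀP = [3.3750 -1.1250; -9.0000 6.7500]
S = R + BᵀPB = [1 0; 0 3] + [2.8125 -5.6250; -5.6250 22.5000] = [3.8125 -5.6250; -5.6250 25.5000]
BᵀPA = [-7.3125 -18.0000; 27.0000 63.0000]
K = S⁻¹·BᵀPA = [-0.5275 -1.5954; 0.9425 2.1187]
A−BK = [-0.0300 -0.2859; 0.3788 0.5604]
AᵀP(A−BK) = [3.3211 7.6297; 7.6297 17.8070]
P' = Q + AᵀP(A−BK) = [4.5711 9.1297; 9.1297 20.0570]
tr(P') = 24.6281

24.6281


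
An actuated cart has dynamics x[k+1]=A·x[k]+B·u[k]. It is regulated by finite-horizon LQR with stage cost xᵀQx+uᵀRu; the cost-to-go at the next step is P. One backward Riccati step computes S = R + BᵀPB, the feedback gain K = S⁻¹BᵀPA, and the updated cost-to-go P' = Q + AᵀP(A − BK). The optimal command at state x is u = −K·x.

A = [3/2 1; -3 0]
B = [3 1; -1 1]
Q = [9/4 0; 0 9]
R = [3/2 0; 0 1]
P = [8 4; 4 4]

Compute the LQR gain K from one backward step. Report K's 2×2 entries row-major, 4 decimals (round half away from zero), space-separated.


0.8660 0.2474 -1.4404 0.2415

BᵀP = [20.0000 8.0000; 12.0000 8.0000]
S = R + BᵀPB = [3/2 0; 0 1] + [52.0000 28.0000; 28.0000 20.0000] = [53.5000 28.0000; 28.0000 21.0000]
BᵀPA = [6.0000 20.0000; -6.0000 12.0000]
K = S⁻¹·BᵀPA = [0.8660 0.2474; -1.4404 0.2415]
A−BK = [0.3424 0.0162; -0.6937 0.0059]
AᵀP(A−BK) = [4.1620 -0.0353; -0.0353 0.1532]
P' = Q + AᵀP(A−BK) = [6.4120 -0.0353; -0.0353 9.1532]
tr(P') = 15.5652


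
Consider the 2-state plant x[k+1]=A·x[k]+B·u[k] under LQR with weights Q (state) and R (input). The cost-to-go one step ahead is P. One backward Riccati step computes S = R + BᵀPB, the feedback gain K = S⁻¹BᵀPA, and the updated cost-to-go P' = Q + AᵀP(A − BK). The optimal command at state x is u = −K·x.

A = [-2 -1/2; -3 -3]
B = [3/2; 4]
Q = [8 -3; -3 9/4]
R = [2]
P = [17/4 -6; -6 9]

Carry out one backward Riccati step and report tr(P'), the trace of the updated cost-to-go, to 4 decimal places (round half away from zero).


12.9037

BᵀP = [-17.6250 27.0000]
S = R + BᵀPB = [2] + [81.5625] = [83.5625]
BᵀPA = [-45.7500 -72.1875]
K = S⁻¹·BᵀPA = [-0.5475 -0.8639]
A−BK = [-1.1788 0.7958; -0.8100 0.4555]
AᵀP(A−BK) = [0.9521 0.7277; 0.7277 1.7016]
P' = Q + AᵀP(A−BK) = [8.9521 -2.2723; -2.2723 3.9516]
tr(P') = 12.9037


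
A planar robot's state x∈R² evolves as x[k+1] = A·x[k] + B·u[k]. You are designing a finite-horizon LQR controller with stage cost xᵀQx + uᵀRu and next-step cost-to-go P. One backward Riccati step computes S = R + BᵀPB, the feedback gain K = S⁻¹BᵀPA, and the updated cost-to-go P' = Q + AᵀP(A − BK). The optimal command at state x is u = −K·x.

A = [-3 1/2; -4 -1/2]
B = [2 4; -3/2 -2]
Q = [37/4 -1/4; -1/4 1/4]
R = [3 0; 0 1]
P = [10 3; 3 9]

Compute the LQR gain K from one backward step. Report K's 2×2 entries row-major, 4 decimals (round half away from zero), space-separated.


BᵀP = [15.5000 -7.5000; 34.0000 -6.0000]
S = R + BᵀPB = [3 0; 0 1] + [42.2500 77.0000; 77.0000 148.0000] = [45.2500 77.0000; 77.0000 149.0000]
BᵀPA = [-16.5000 11.5000; -78.0000 20.0000]
K = S⁻¹·BᵀPA = [4.3621 0.2133; -2.7777 0.0240]
A−BK = [-0.6133 -0.0226; -3.0123 -0.1320]
AᵀP(A−BK) = [161.3111 6.8904; 6.8904 0.3170]
P' = Q + AᵀP(A−BK) = [170.5611 6.6404; 6.6404 0.5670]
tr(P') = 171.1281

4.3621 0.2133 -2.7777 0.0240


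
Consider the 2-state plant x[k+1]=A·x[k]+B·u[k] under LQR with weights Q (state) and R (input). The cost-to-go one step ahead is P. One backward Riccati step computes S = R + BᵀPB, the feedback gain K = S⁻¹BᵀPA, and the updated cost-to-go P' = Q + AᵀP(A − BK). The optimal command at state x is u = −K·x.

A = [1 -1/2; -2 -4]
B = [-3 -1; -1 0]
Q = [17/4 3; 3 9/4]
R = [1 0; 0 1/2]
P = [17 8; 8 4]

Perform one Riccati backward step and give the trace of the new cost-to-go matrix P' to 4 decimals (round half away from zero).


BᵀP = [-59.0000 -28.0000; -17.0000 -8.0000]
S = R + BᵀPB = [1 0; 0 1/2] + [205.0000 59.0000; 59.0000 17.0000] = [206.0000 59.0000; 59.0000 17.5000]
BᵀPA = [-3.0000 141.5000; -1.0000 40.5000]
K = S⁻¹·BᵀPA = [0.0524 0.6996; -0.2339 -0.0444]
A−BK = [0.9234 1.5544; -1.9476 -3.3004]
AᵀP(A−BK) = [0.9234 1.5544; 1.5544 3.0534]
P' = Q + AᵀP(A−BK) = [5.1734 4.5544; 4.5544 5.3034]
tr(P') = 10.4768

10.4768


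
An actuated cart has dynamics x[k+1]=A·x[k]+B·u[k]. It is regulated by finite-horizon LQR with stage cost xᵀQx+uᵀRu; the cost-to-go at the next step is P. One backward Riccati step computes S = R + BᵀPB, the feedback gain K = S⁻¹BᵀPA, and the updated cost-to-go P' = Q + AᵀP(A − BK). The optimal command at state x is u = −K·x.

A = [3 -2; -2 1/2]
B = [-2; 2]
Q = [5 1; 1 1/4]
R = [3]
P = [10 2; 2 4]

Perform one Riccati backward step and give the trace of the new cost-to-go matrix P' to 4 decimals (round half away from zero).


BᵀP = [-16.0000 4.0000]
S = R + BᵀPB = [3] + [40.0000] = [43.0000]
BᵀPA = [-56.0000 34.0000]
K = S⁻¹·BᵀPA = [-1.3023 0.7907]
A−BK = [0.3953 -0.4186; 0.6047 -1.0814]
AᵀP(A−BK) = [9.0698 -8.7209; -8.7209 10.1163]
P' = Q + AᵀP(A−BK) = [14.0698 -7.7209; -7.7209 10.3663]
tr(P') = 24.4360

24.4360


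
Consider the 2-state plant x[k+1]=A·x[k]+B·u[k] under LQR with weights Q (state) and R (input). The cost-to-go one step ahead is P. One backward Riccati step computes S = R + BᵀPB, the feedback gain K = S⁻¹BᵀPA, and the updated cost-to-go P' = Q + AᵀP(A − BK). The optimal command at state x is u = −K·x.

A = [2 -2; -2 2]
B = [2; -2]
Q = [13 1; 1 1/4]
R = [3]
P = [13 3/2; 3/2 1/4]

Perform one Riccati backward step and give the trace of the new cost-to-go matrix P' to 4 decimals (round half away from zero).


18.8409

BᵀP = [23.0000 2.5000]
S = R + BᵀPB = [3] + [41.0000] = [44.0000]
BᵀPA = [41.0000 -41.0000]
K = S⁻¹·BᵀPA = [0.9318 -0.9318]
A−BK = [0.1364 -0.1364; -0.1364 0.1364]
AᵀP(A−BK) = [2.7955 -2.7955; -2.7955 2.7955]
P' = Q + AᵀP(A−BK) = [15.7955 -1.7955; -1.7955 3.0455]
tr(P') = 18.8409


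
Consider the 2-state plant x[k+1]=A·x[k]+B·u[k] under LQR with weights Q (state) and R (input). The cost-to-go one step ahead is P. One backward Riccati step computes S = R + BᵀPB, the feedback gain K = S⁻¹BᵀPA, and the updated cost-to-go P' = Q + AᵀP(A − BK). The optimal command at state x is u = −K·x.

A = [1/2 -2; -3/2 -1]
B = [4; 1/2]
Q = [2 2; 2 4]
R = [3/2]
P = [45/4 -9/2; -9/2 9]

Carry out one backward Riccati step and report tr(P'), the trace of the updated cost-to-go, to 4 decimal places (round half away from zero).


30.0831

BᵀP = [42.7500 -13.5000]
S = R + BᵀPB = [3/2] + [164.2500] = [165.7500]
BᵀPA = [41.6250 -72.0000]
K = S⁻¹·BᵀPA = [0.2511 -0.4344]
A−BK = [-0.5045 -0.2624; -1.6256 -0.7828]
AᵀP(A−BK) = [19.3592 9.0814; 9.0814 4.7240]
P' = Q + AᵀP(A−BK) = [21.3592 11.0814; 11.0814 8.7240]
tr(P') = 30.0831


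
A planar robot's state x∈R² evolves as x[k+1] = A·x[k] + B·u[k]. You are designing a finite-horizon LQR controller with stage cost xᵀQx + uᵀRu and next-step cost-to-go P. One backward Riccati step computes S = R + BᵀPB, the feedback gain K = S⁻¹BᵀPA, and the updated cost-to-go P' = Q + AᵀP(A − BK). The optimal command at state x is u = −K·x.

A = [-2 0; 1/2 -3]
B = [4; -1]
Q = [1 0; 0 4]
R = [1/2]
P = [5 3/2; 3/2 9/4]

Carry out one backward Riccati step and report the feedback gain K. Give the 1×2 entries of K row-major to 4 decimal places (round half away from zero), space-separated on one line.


BᵀP = [18.5000 3.7500]
S = R + BᵀPB = [1/2] + [70.2500] = [70.7500]
BᵀPA = [-35.1250 -11.2500]
K = S⁻¹·BᵀPA = [-0.4965 -0.1590]
A−BK = [-0.0141 0.6360; 0.0035 -3.1590]
AᵀP(A−BK) = [0.1241 0.0398; 0.0398 18.4611]
P' = Q + AᵀP(A−BK) = [1.1241 0.0398; 0.0398 22.4611]
tr(P') = 23.5852

-0.4965 -0.1590


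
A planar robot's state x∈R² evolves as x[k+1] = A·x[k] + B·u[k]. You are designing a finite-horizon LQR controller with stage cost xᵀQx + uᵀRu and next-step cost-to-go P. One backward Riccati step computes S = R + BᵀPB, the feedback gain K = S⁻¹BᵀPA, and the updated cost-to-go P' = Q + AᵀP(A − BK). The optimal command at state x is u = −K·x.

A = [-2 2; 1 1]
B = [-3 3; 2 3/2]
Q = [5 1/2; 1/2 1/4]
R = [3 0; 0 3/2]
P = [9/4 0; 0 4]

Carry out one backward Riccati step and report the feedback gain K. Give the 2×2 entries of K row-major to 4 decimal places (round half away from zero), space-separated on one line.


BᵀP = [-6.7500 8.0000; 6.7500 6.0000]
S = R + BᵀPB = [3 0; 0 3/2] + [36.2500 -8.2500; -8.2500 29.2500] = [39.2500 -8.2500; -8.2500 30.7500]
BᵀPA = [21.5000 -5.5000; -7.5000 19.5000]
K = S⁻¹·BᵀPA = [0.5262 -0.0072; -0.1027 0.6322]
A−BK = [-0.1133 0.0817; 0.1017 0.0662]
AᵀP(A−BK) = [0.9167 -0.1027; -0.1027 0.6322]
P' = Q + AᵀP(A−BK) = [5.9167 0.3973; 0.3973 0.8822]
tr(P') = 6.7989

0.5262 -0.0072 -0.1027 0.6322


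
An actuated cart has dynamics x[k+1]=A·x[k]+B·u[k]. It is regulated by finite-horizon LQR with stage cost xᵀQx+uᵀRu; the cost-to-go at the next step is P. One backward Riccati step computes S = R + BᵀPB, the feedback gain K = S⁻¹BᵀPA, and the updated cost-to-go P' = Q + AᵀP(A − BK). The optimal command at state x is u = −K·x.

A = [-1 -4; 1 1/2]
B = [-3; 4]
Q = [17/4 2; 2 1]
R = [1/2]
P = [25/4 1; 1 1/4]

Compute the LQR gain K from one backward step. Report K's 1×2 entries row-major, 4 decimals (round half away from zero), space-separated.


0.3469 1.5782

BᵀP = [-14.7500 -2.0000]
S = R + BᵀPB = [1/2] + [36.2500] = [36.7500]
BᵀPA = [12.7500 58.0000]
K = S⁻¹·BᵀPA = [0.3469 1.5782]
A−BK = [0.0408 0.7347; -0.3878 -5.8129]
AᵀP(A−BK) = [0.0765 0.5026; 0.5026 4.5251]
P' = Q + AᵀP(A−BK) = [4.3265 2.5026; 2.5026 5.5251]
tr(P') = 9.8516


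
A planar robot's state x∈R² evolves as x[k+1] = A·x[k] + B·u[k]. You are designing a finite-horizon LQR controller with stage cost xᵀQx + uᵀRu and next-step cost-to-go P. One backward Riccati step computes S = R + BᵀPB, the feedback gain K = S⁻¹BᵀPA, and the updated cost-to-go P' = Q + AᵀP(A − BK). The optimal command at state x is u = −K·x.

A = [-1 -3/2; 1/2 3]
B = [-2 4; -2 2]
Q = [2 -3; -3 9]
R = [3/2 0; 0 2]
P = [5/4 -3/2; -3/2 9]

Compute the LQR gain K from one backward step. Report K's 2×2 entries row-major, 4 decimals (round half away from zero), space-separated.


BᵀP = [0.5000 -15.0000; 2.0000 12.0000]
S = R + BᵀPB = [3/2 0; 0 2] + [29.0000 -28.0000; -28.0000 32.0000] = [30.5000 -28.0000; -28.0000 34.0000]
BᵀPA = [-8.0000 -45.7500; 4.0000 33.0000]
K = S⁻¹·BᵀPA = [-0.6324 -2.4960; -0.4032 -1.0850]
A−BK = [-0.6522 -2.1522; 0.0415 0.1779]
AᵀP(A−BK) = [1.5534 5.3715; 5.3715 18.9227]
P' = Q + AᵀP(A−BK) = [3.5534 2.3715; 2.3715 27.9227]
tr(P') = 31.4760

-0.6324 -2.4960 -0.4032 -1.0850


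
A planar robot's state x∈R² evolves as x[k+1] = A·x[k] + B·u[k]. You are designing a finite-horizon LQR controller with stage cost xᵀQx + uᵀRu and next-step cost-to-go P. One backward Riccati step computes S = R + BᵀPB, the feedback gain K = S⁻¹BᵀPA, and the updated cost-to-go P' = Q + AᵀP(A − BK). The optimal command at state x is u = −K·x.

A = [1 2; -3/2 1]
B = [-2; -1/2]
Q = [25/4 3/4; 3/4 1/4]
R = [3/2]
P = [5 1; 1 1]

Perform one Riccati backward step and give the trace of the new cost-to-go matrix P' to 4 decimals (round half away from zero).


10.5789

BᵀP = [-10.5000 -2.5000]
S = R + BᵀPB = [3/2] + [22.2500] = [23.7500]
BᵀPA = [-6.7500 -23.5000]
K = S⁻¹·BᵀPA = [-0.2842 -0.9895]
A−BK = [0.4316 0.0211; -1.6421 0.5053]
AᵀP(A−BK) = [2.3316 -0.1789; -0.1789 1.7474]
P' = Q + AᵀP(A−BK) = [8.5816 0.5711; 0.5711 1.9974]
tr(P') = 10.5789


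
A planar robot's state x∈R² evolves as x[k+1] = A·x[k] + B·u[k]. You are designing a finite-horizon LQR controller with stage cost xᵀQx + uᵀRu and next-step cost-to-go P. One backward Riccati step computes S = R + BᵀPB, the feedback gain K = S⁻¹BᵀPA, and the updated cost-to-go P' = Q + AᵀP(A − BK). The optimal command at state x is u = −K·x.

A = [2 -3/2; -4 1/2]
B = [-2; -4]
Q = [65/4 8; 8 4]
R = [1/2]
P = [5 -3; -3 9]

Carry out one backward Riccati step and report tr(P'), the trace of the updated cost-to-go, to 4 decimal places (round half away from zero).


115.4861

BᵀP = [2.0000 -30.0000]
S = R + BᵀPB = [1/2] + [116.0000] = [116.5000]
BᵀPA = [124.0000 -18.0000]
K = S⁻¹·BᵀPA = [1.0644 -0.1545]
A−BK = [4.1288 -1.8090; 0.2575 -0.1180]
AᵀP(A−BK) = [80.0172 -34.8412; -34.8412 15.2189]
P' = Q + AᵀP(A−BK) = [96.2672 -26.8412; -26.8412 19.2189]
tr(P') = 115.4861


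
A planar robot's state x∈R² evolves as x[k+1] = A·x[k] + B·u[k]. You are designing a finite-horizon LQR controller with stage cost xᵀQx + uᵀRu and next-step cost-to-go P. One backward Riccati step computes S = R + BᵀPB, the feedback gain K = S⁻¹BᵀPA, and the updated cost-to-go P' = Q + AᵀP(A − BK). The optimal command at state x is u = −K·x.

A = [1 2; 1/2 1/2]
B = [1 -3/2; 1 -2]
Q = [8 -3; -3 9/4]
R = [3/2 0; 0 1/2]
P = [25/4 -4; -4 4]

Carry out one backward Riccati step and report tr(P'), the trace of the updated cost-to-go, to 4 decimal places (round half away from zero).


BᵀP = [2.2500 0.0000; -1.3750 -2.0000]
S = R + BᵀPB = [3/2 0; 0 1/2] + [2.2500 -3.3750; -3.3750 6.0625] = [3.7500 -3.3750; -3.3750 6.5625]
BᵀPA = [2.2500 4.5000; -2.3750 -3.7500]
K = S⁻¹·BᵀPA = [0.5106 1.2766; -0.0993 0.0851]
A−BK = [0.3404 0.8511; -0.2092 -0.6064]
AᵀP(A−BK) = [1.8652 4.8298; 4.8298 12.5745]
P' = Q + AᵀP(A−BK) = [9.8652 1.8298; 1.8298 14.8245]
tr(P') = 24.6897

24.6897


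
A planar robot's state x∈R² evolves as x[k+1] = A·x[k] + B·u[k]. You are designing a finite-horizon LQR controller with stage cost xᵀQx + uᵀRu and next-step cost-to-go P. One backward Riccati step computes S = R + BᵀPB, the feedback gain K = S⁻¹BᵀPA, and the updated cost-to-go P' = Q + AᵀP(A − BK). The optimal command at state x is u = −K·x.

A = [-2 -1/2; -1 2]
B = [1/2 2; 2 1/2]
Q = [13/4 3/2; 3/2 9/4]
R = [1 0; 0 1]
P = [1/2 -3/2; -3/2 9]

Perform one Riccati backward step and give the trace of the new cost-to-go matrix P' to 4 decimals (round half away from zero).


BᵀP = [-2.7500 17.2500; 0.2500 1.5000]
S = R + BᵀPB = [1 0; 0 1] + [33.1250 3.1250; 3.1250 1.2500] = [34.1250 3.1250; 3.1250 2.2500]
BᵀPA = [-11.7500 35.8750; -2.0000 2.8750]
K = S⁻¹·BᵀPA = [-0.3012 1.0704; -0.4705 -0.2089]
A−BK = [-0.9084 -0.6174; -0.1623 -0.0364]
AᵀP(A−BK) = [0.5195 -0.0905; -0.0905 1.3246]
P' = Q + AᵀP(A−BK) = [3.7695 1.4095; 1.4095 3.5746]
tr(P') = 7.3440

7.3440


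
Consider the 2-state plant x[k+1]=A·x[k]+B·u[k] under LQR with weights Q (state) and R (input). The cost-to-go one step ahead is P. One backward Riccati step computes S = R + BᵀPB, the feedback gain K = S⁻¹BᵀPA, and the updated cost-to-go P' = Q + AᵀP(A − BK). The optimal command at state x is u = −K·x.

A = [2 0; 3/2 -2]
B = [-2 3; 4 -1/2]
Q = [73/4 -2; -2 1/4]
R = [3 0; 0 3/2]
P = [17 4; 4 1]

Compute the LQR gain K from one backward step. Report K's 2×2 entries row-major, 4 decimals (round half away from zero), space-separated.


BᵀP = [-18.0000 -4.0000; 49.0000 11.5000]
S = R + BᵀPB = [3 0; 0 3/2] + [20.0000 -52.0000; -52.0000 141.2500] = [23.0000 -52.0000; -52.0000 142.7500]
BᵀPA = [-42.0000 8.0000; 115.2500 -23.0000]
K = S⁻¹·BᵀPA = [-0.0043 -0.0932; 0.8058 -0.1951]
A−BK = [-0.4260 0.3988; 1.9202 -1.7246]
AᵀP(A−BK) = [1.2022 -0.4325; -0.4325 0.2590]
P' = Q + AᵀP(A−BK) = [19.4522 -2.4325; -2.4325 0.5090]
tr(P') = 19.9612

-0.0043 -0.0932 0.8058 -0.1951


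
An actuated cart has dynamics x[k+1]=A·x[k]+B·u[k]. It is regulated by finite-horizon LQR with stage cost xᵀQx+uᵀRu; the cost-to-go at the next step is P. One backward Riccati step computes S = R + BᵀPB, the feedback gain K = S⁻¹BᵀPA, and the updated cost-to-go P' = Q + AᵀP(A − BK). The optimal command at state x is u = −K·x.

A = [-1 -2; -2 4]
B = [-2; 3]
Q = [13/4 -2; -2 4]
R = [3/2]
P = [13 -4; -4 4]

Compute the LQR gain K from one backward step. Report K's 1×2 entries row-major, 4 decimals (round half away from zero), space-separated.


BᵀP = [-38.0000 20.0000]
S = R + BᵀPB = [3/2] + [136.0000] = [137.5000]
BᵀPA = [-2.0000 156.0000]
K = S⁻¹·BᵀPA = [-0.0145 1.1345]
A−BK = [-1.0291 0.2691; -1.9564 0.5964]
AᵀP(A−BK) = [12.9709 -3.7309; -3.7309 3.0109]
P' = Q + AᵀP(A−BK) = [16.2209 -5.7309; -5.7309 7.0109]
tr(P') = 23.2318

-0.0145 1.1345


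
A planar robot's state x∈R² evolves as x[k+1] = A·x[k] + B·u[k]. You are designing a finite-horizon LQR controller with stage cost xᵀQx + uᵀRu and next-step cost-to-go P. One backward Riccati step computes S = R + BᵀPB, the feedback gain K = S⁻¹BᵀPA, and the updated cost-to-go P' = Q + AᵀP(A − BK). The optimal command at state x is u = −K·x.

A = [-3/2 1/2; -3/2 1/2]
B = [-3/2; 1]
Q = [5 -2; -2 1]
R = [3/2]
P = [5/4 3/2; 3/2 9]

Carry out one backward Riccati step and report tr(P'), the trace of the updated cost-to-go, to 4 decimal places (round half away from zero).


27.5957

BᵀP = [-0.3750 6.7500]
S = R + BᵀPB = [3/2] + [7.3125] = [8.8125]
BᵀPA = [-9.5625 3.1875]
K = S⁻¹·BᵀPA = [-1.0851 0.3617]
A−BK = [-3.1277 1.0426; -0.4149 0.1383]
AᵀP(A−BK) = [19.4362 -6.4787; -6.4787 2.1596]
P' = Q + AᵀP(A−BK) = [24.4362 -8.4787; -8.4787 3.1596]
tr(P') = 27.5957


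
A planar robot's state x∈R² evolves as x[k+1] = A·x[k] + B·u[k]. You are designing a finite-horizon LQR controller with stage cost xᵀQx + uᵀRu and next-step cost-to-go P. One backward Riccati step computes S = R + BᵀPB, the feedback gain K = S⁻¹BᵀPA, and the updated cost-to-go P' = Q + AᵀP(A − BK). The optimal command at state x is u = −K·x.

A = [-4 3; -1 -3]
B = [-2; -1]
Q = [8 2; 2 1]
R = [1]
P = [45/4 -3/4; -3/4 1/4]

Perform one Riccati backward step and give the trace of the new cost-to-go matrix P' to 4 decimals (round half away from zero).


20.1561

BᵀP = [-21.7500 1.2500]
S = R + BᵀPB = [1] + [42.2500] = [43.2500]
BᵀPA = [85.7500 -69.0000]
K = S⁻¹·BᵀPA = [1.9827 -1.5954]
A−BK = [-0.0347 -0.1908; 0.9827 -4.5954]
AᵀP(A−BK) = [4.2370 -4.1965; -4.1965 6.9191]
P' = Q + AᵀP(A−BK) = [12.2370 -2.1965; -2.1965 7.9191]
tr(P') = 20.1561


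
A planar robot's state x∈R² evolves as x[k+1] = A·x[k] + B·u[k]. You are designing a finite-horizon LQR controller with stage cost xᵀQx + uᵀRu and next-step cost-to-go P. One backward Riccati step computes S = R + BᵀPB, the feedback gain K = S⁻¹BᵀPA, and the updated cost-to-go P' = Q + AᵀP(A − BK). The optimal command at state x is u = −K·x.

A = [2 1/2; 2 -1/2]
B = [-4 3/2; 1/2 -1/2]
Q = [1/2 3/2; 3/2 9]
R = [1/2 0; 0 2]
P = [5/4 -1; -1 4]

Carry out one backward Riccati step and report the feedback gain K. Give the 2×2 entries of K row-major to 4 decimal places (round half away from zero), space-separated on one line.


BᵀP = [-5.5000 6.0000; 2.3750 -3.5000]
S = R + BᵀPB = [1/2 0; 0 2] + [25.0000 -11.2500; -11.2500 5.3125] = [25.5000 -11.2500; -11.2500 7.3125]
BᵀPA = [1.0000 -5.7500; -2.2500 2.9375]
K = S⁻¹·BᵀPA = [-0.3005 -0.1502; -0.7700 0.1706]
A−BK = [1.9531 -0.3568; 1.7653 -0.3396]
AᵀP(A−BK) = [11.5681 -2.2160; -2.2160 0.4476]
P' = Q + AᵀP(A−BK) = [12.0681 -0.7160; -0.7160 9.4476]
tr(P') = 21.5156

-0.3005 -0.1502 -0.7700 0.1706


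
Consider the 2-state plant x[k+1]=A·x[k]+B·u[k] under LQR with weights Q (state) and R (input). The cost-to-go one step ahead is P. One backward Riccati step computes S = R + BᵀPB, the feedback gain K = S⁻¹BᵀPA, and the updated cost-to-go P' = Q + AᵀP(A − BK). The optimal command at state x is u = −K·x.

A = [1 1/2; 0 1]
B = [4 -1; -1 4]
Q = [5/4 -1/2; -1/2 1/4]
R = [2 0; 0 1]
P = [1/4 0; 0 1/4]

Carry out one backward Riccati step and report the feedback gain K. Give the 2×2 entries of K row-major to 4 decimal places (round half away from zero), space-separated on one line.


BᵀP = [1.0000 -0.2500; -0.2500 1.0000]
S = R + BᵀPB = [2 0; 0 1] + [4.2500 -2.0000; -2.0000 4.2500] = [6.2500 -2.0000; -2.0000 5.2500]
BᵀPA = [1.0000 0.2500; -0.2500 0.8750]
K = S⁻¹·BᵀPA = [0.1649 0.1063; 0.0152 0.2072]
A−BK = [0.3557 0.2820; 0.1041 0.2777]
AᵀP(A−BK) = [0.0889 0.0705; 0.0705 0.1047]
P' = Q + AᵀP(A−BK) = [1.3389 -0.4295; -0.4295 0.3547]
tr(P') = 1.6936

0.1649 0.1063 0.0152 0.2072


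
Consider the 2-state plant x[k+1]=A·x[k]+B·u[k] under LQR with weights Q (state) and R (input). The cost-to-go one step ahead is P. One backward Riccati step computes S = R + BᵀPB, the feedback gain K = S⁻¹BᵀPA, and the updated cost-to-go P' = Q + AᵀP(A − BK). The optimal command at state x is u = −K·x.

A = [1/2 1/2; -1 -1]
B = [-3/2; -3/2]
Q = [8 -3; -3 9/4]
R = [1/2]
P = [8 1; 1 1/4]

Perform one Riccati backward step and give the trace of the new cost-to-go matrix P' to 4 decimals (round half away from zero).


10.7328

BᵀP = [-13.5000 -1.8750]
S = R + BᵀPB = [1/2] + [23.0625] = [23.5625]
BᵀPA = [-4.8750 -4.8750]
K = S⁻¹·BᵀPA = [-0.2069 -0.2069]
A−BK = [0.1897 0.1897; -1.3103 -1.3103]
AᵀP(A−BK) = [0.2414 0.2414; 0.2414 0.2414]
P' = Q + AᵀP(A−BK) = [8.2414 -2.7586; -2.7586 2.4914]
tr(P') = 10.7328


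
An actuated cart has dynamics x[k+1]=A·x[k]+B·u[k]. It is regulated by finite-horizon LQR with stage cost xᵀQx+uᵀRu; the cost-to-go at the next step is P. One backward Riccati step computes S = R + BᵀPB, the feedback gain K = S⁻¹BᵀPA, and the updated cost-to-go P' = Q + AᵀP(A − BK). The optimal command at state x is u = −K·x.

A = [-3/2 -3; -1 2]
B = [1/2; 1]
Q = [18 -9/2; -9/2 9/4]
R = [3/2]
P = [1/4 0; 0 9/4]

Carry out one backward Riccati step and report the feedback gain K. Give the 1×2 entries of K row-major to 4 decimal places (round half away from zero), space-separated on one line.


-0.6393 1.0820

BᵀP = [0.1250 2.2500]
S = R + BᵀPB = [3/2] + [2.3125] = [3.8125]
BᵀPA = [-2.4375 4.1250]
K = S⁻¹·BᵀPA = [-0.6393 1.0820]
A−BK = [-1.1803 -3.5410; -0.3607 0.9180]
AᵀP(A−BK) = [1.2541 -0.7377; -0.7377 6.7869]
P' = Q + AᵀP(A−BK) = [19.2541 -5.2377; -5.2377 9.0369]
tr(P') = 28.2910


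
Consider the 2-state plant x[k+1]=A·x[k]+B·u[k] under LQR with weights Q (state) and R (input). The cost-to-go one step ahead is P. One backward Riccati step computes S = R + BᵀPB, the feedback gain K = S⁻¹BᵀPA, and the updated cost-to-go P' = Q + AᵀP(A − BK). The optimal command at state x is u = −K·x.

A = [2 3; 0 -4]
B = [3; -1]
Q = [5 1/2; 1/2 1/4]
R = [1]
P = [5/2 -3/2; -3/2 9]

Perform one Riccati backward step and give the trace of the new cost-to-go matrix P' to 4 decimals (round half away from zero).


BᵀP = [9.0000 -13.5000]
S = R + BᵀPB = [1] + [40.5000] = [41.5000]
BᵀPA = [18.0000 81.0000]
K = S⁻¹·BᵀPA = [0.4337 1.9518]
A−BK = [0.6988 -2.8554; 0.4337 -2.0482]
AᵀP(A−BK) = [2.1928 -8.1325; -8.1325 44.4036]
P' = Q + AᵀP(A−BK) = [7.1928 -7.6325; -7.6325 44.6536]
tr(P') = 51.8464

51.8464
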